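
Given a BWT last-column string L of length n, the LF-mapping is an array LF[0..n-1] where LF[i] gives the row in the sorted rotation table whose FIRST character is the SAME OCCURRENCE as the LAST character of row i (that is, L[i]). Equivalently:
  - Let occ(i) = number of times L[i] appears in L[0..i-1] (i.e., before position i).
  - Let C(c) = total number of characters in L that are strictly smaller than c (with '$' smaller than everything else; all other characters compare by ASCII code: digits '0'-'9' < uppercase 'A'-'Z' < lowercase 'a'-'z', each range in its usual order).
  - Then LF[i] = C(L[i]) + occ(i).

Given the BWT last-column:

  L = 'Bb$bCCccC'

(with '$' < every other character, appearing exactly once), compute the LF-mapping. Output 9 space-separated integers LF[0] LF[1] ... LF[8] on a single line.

Answer: 1 5 0 6 2 3 7 8 4

Derivation:
Char counts: '$':1, 'B':1, 'C':3, 'b':2, 'c':2
C (first-col start): C('$')=0, C('B')=1, C('C')=2, C('b')=5, C('c')=7
L[0]='B': occ=0, LF[0]=C('B')+0=1+0=1
L[1]='b': occ=0, LF[1]=C('b')+0=5+0=5
L[2]='$': occ=0, LF[2]=C('$')+0=0+0=0
L[3]='b': occ=1, LF[3]=C('b')+1=5+1=6
L[4]='C': occ=0, LF[4]=C('C')+0=2+0=2
L[5]='C': occ=1, LF[5]=C('C')+1=2+1=3
L[6]='c': occ=0, LF[6]=C('c')+0=7+0=7
L[7]='c': occ=1, LF[7]=C('c')+1=7+1=8
L[8]='C': occ=2, LF[8]=C('C')+2=2+2=4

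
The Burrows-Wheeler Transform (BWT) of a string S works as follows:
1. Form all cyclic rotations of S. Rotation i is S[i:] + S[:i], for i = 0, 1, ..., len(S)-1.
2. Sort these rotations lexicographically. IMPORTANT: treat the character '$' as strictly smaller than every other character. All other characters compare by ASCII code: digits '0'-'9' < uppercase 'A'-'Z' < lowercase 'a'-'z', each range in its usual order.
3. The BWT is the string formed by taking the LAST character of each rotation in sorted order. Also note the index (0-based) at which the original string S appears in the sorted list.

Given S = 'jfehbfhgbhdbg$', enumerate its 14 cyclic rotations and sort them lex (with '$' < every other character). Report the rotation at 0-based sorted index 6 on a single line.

All 14 rotations (rotation i = S[i:]+S[:i]):
  rot[0] = jfehbfhgbhdbg$
  rot[1] = fehbfhgbhdbg$j
  rot[2] = ehbfhgbhdbg$jf
  rot[3] = hbfhgbhdbg$jfe
  rot[4] = bfhgbhdbg$jfeh
  rot[5] = fhgbhdbg$jfehb
  rot[6] = hgbhdbg$jfehbf
  rot[7] = gbhdbg$jfehbfh
  rot[8] = bhdbg$jfehbfhg
  rot[9] = hdbg$jfehbfhgb
  rot[10] = dbg$jfehbfhgbh
  rot[11] = bg$jfehbfhgbhd
  rot[12] = g$jfehbfhgbhdb
  rot[13] = $jfehbfhgbhdbg
Sorted (with $ < everything):
  sorted[0] = $jfehbfhgbhdbg
  sorted[1] = bfhgbhdbg$jfeh
  sorted[2] = bg$jfehbfhgbhd
  sorted[3] = bhdbg$jfehbfhg
  sorted[4] = dbg$jfehbfhgbh
  sorted[5] = ehbfhgbhdbg$jf
  sorted[6] = fehbfhgbhdbg$j
  sorted[7] = fhgbhdbg$jfehb
  sorted[8] = g$jfehbfhgbhdb
  sorted[9] = gbhdbg$jfehbfh
  sorted[10] = hbfhgbhdbg$jfe
  sorted[11] = hdbg$jfehbfhgb
  sorted[12] = hgbhdbg$jfehbf
  sorted[13] = jfehbfhgbhdbg$
sorted[6] = fehbfhgbhdbg$j

Answer: fehbfhgbhdbg$j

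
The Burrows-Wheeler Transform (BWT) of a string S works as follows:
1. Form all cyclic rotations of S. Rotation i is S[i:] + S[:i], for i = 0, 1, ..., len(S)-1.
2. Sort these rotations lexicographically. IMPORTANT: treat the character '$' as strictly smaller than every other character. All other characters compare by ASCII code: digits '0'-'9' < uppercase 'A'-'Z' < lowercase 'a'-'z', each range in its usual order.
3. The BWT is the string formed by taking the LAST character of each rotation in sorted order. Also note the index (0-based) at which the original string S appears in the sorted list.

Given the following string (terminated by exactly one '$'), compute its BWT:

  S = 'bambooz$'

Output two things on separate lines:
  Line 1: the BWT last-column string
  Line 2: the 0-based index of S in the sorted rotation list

Answer: zb$maboo
2

Derivation:
All 8 rotations (rotation i = S[i:]+S[:i]):
  rot[0] = bambooz$
  rot[1] = ambooz$b
  rot[2] = mbooz$ba
  rot[3] = booz$bam
  rot[4] = ooz$bamb
  rot[5] = oz$bambo
  rot[6] = z$bamboo
  rot[7] = $bambooz
Sorted (with $ < everything):
  sorted[0] = $bambooz  (last char: 'z')
  sorted[1] = ambooz$b  (last char: 'b')
  sorted[2] = bambooz$  (last char: '$')
  sorted[3] = booz$bam  (last char: 'm')
  sorted[4] = mbooz$ba  (last char: 'a')
  sorted[5] = ooz$bamb  (last char: 'b')
  sorted[6] = oz$bambo  (last char: 'o')
  sorted[7] = z$bamboo  (last char: 'o')
Last column: zb$maboo
Original string S is at sorted index 2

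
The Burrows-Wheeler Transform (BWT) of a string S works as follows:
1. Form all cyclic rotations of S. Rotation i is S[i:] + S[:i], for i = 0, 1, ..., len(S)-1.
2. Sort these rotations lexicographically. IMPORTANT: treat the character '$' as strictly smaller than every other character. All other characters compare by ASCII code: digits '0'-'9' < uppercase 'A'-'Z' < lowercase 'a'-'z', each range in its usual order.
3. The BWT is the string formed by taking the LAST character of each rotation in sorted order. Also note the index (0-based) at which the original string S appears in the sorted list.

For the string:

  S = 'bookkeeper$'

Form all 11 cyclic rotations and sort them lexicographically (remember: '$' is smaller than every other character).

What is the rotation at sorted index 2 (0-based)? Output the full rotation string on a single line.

Answer: eeper$bookk

Derivation:
All 11 rotations (rotation i = S[i:]+S[:i]):
  rot[0] = bookkeeper$
  rot[1] = ookkeeper$b
  rot[2] = okkeeper$bo
  rot[3] = kkeeper$boo
  rot[4] = keeper$book
  rot[5] = eeper$bookk
  rot[6] = eper$bookke
  rot[7] = per$bookkee
  rot[8] = er$bookkeep
  rot[9] = r$bookkeepe
  rot[10] = $bookkeeper
Sorted (with $ < everything):
  sorted[0] = $bookkeeper
  sorted[1] = bookkeeper$
  sorted[2] = eeper$bookk
  sorted[3] = eper$bookke
  sorted[4] = er$bookkeep
  sorted[5] = keeper$book
  sorted[6] = kkeeper$boo
  sorted[7] = okkeeper$bo
  sorted[8] = ookkeeper$b
  sorted[9] = per$bookkee
  sorted[10] = r$bookkeepe
sorted[2] = eeper$bookk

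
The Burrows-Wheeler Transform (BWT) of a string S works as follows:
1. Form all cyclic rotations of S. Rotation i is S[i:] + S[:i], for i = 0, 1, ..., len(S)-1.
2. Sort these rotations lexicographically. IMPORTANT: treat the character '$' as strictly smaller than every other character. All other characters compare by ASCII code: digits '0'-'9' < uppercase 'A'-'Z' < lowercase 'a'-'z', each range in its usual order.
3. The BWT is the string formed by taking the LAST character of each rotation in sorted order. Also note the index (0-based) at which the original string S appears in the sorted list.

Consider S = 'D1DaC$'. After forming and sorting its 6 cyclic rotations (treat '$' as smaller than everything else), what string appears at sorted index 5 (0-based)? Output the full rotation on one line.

All 6 rotations (rotation i = S[i:]+S[:i]):
  rot[0] = D1DaC$
  rot[1] = 1DaC$D
  rot[2] = DaC$D1
  rot[3] = aC$D1D
  rot[4] = C$D1Da
  rot[5] = $D1DaC
Sorted (with $ < everything):
  sorted[0] = $D1DaC
  sorted[1] = 1DaC$D
  sorted[2] = C$D1Da
  sorted[3] = D1DaC$
  sorted[4] = DaC$D1
  sorted[5] = aC$D1D
sorted[5] = aC$D1D

Answer: aC$D1D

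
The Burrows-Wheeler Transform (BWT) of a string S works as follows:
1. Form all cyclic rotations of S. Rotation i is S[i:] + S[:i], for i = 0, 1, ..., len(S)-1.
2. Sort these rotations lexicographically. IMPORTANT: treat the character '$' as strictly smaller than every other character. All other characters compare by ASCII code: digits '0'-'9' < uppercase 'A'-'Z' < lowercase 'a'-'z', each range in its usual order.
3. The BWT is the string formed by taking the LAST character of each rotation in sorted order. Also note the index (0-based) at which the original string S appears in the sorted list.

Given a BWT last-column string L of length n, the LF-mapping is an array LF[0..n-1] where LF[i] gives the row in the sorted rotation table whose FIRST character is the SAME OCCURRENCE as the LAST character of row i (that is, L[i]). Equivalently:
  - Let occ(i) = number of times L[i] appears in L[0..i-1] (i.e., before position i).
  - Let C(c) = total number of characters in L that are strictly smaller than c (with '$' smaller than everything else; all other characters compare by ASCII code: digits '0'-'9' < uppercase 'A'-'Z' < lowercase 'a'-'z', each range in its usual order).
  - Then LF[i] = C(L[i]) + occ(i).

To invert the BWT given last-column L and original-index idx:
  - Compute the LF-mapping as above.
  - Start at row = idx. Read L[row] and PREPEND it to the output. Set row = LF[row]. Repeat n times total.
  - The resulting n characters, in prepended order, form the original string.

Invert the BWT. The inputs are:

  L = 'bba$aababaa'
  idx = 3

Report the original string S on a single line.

LF mapping: 7 8 1 0 2 3 9 4 10 5 6
Walk LF starting at row 3, prepending L[row]:
  step 1: row=3, L[3]='$', prepend. Next row=LF[3]=0
  step 2: row=0, L[0]='b', prepend. Next row=LF[0]=7
  step 3: row=7, L[7]='a', prepend. Next row=LF[7]=4
  step 4: row=4, L[4]='a', prepend. Next row=LF[4]=2
  step 5: row=2, L[2]='a', prepend. Next row=LF[2]=1
  step 6: row=1, L[1]='b', prepend. Next row=LF[1]=8
  step 7: row=8, L[8]='b', prepend. Next row=LF[8]=10
  step 8: row=10, L[10]='a', prepend. Next row=LF[10]=6
  step 9: row=6, L[6]='b', prepend. Next row=LF[6]=9
  step 10: row=9, L[9]='a', prepend. Next row=LF[9]=5
  step 11: row=5, L[5]='a', prepend. Next row=LF[5]=3
Reversed output: aababbaaab$

Answer: aababbaaab$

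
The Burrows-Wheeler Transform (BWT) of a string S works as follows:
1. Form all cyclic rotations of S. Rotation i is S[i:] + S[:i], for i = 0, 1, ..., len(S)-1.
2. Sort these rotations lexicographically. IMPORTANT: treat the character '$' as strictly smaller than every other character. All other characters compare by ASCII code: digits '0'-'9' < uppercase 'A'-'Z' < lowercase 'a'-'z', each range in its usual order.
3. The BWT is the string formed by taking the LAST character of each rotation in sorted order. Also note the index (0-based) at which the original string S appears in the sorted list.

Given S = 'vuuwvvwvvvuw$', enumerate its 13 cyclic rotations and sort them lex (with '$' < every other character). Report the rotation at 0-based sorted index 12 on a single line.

All 13 rotations (rotation i = S[i:]+S[:i]):
  rot[0] = vuuwvvwvvvuw$
  rot[1] = uuwvvwvvvuw$v
  rot[2] = uwvvwvvvuw$vu
  rot[3] = wvvwvvvuw$vuu
  rot[4] = vvwvvvuw$vuuw
  rot[5] = vwvvvuw$vuuwv
  rot[6] = wvvvuw$vuuwvv
  rot[7] = vvvuw$vuuwvvw
  rot[8] = vvuw$vuuwvvwv
  rot[9] = vuw$vuuwvvwvv
  rot[10] = uw$vuuwvvwvvv
  rot[11] = w$vuuwvvwvvvu
  rot[12] = $vuuwvvwvvvuw
Sorted (with $ < everything):
  sorted[0] = $vuuwvvwvvvuw
  sorted[1] = uuwvvwvvvuw$v
  sorted[2] = uw$vuuwvvwvvv
  sorted[3] = uwvvwvvvuw$vu
  sorted[4] = vuuwvvwvvvuw$
  sorted[5] = vuw$vuuwvvwvv
  sorted[6] = vvuw$vuuwvvwv
  sorted[7] = vvvuw$vuuwvvw
  sorted[8] = vvwvvvuw$vuuw
  sorted[9] = vwvvvuw$vuuwv
  sorted[10] = w$vuuwvvwvvvu
  sorted[11] = wvvvuw$vuuwvv
  sorted[12] = wvvwvvvuw$vuu
sorted[12] = wvvwvvvuw$vuu

Answer: wvvwvvvuw$vuu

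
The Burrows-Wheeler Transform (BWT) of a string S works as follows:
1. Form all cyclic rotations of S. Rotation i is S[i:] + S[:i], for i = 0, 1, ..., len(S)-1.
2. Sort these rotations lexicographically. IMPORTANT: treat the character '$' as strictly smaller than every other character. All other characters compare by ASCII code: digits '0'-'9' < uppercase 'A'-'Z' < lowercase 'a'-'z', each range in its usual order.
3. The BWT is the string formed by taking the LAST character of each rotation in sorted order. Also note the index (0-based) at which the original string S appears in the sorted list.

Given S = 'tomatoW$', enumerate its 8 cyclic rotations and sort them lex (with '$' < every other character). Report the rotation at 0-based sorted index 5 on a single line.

Answer: omatoW$t

Derivation:
All 8 rotations (rotation i = S[i:]+S[:i]):
  rot[0] = tomatoW$
  rot[1] = omatoW$t
  rot[2] = matoW$to
  rot[3] = atoW$tom
  rot[4] = toW$toma
  rot[5] = oW$tomat
  rot[6] = W$tomato
  rot[7] = $tomatoW
Sorted (with $ < everything):
  sorted[0] = $tomatoW
  sorted[1] = W$tomato
  sorted[2] = atoW$tom
  sorted[3] = matoW$to
  sorted[4] = oW$tomat
  sorted[5] = omatoW$t
  sorted[6] = toW$toma
  sorted[7] = tomatoW$
sorted[5] = omatoW$t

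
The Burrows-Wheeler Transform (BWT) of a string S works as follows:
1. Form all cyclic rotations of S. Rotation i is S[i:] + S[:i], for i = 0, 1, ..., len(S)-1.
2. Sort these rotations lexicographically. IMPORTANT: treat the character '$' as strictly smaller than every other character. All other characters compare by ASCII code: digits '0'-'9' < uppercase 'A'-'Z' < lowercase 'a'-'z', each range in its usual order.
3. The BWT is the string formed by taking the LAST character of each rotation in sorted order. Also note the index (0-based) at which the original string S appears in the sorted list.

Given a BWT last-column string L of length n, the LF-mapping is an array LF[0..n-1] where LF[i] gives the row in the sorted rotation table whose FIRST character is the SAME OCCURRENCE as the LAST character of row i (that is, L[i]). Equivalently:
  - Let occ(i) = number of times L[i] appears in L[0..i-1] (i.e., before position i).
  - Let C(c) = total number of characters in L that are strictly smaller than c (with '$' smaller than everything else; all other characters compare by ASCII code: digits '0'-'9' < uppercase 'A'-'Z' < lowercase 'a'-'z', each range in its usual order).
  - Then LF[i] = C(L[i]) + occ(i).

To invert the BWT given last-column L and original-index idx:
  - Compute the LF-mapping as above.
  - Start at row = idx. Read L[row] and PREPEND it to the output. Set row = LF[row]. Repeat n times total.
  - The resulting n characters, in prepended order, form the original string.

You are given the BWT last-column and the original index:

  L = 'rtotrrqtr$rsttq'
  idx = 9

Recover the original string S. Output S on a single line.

LF mapping: 4 10 1 11 5 6 2 12 7 0 8 9 13 14 3
Walk LF starting at row 9, prepending L[row]:
  step 1: row=9, L[9]='$', prepend. Next row=LF[9]=0
  step 2: row=0, L[0]='r', prepend. Next row=LF[0]=4
  step 3: row=4, L[4]='r', prepend. Next row=LF[4]=5
  step 4: row=5, L[5]='r', prepend. Next row=LF[5]=6
  step 5: row=6, L[6]='q', prepend. Next row=LF[6]=2
  step 6: row=2, L[2]='o', prepend. Next row=LF[2]=1
  step 7: row=1, L[1]='t', prepend. Next row=LF[1]=10
  step 8: row=10, L[10]='r', prepend. Next row=LF[10]=8
  step 9: row=8, L[8]='r', prepend. Next row=LF[8]=7
  step 10: row=7, L[7]='t', prepend. Next row=LF[7]=12
  step 11: row=12, L[12]='t', prepend. Next row=LF[12]=13
  step 12: row=13, L[13]='t', prepend. Next row=LF[13]=14
  step 13: row=14, L[14]='q', prepend. Next row=LF[14]=3
  step 14: row=3, L[3]='t', prepend. Next row=LF[3]=11
  step 15: row=11, L[11]='s', prepend. Next row=LF[11]=9
Reversed output: stqtttrrtoqrrr$

Answer: stqtttrrtoqrrr$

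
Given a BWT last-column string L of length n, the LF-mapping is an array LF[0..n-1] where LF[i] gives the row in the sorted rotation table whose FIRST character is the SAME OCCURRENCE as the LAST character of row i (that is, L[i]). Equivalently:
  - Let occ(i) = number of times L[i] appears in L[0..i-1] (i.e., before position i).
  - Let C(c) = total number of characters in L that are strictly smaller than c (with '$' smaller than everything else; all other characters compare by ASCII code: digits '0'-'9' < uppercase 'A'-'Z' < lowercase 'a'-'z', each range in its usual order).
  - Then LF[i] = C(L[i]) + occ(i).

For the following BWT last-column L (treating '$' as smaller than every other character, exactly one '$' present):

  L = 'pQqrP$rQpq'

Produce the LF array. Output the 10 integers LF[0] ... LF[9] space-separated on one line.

Answer: 4 2 6 8 1 0 9 3 5 7

Derivation:
Char counts: '$':1, 'P':1, 'Q':2, 'p':2, 'q':2, 'r':2
C (first-col start): C('$')=0, C('P')=1, C('Q')=2, C('p')=4, C('q')=6, C('r')=8
L[0]='p': occ=0, LF[0]=C('p')+0=4+0=4
L[1]='Q': occ=0, LF[1]=C('Q')+0=2+0=2
L[2]='q': occ=0, LF[2]=C('q')+0=6+0=6
L[3]='r': occ=0, LF[3]=C('r')+0=8+0=8
L[4]='P': occ=0, LF[4]=C('P')+0=1+0=1
L[5]='$': occ=0, LF[5]=C('$')+0=0+0=0
L[6]='r': occ=1, LF[6]=C('r')+1=8+1=9
L[7]='Q': occ=1, LF[7]=C('Q')+1=2+1=3
L[8]='p': occ=1, LF[8]=C('p')+1=4+1=5
L[9]='q': occ=1, LF[9]=C('q')+1=6+1=7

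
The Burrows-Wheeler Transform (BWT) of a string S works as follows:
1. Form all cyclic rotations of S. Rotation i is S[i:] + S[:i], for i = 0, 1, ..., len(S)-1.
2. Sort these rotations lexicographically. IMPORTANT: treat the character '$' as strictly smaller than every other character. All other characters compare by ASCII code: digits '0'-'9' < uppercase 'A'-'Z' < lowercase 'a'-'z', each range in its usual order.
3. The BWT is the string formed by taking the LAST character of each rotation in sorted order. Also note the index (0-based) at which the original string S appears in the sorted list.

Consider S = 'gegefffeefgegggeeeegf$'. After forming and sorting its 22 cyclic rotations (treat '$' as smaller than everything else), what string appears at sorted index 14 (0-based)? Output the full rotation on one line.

Answer: fgegggeeeegf$gegefffee

Derivation:
All 22 rotations (rotation i = S[i:]+S[:i]):
  rot[0] = gegefffeefgegggeeeegf$
  rot[1] = egefffeefgegggeeeegf$g
  rot[2] = gefffeefgegggeeeegf$ge
  rot[3] = efffeefgegggeeeegf$geg
  rot[4] = fffeefgegggeeeegf$gege
  rot[5] = ffeefgegggeeeegf$gegef
  rot[6] = feefgegggeeeegf$gegeff
  rot[7] = eefgegggeeeegf$gegefff
  rot[8] = efgegggeeeegf$gegefffe
  rot[9] = fgegggeeeegf$gegefffee
  rot[10] = gegggeeeegf$gegefffeef
  rot[11] = egggeeeegf$gegefffeefg
  rot[12] = gggeeeegf$gegefffeefge
  rot[13] = ggeeeegf$gegefffeefgeg
  rot[14] = geeeegf$gegefffeefgegg
  rot[15] = eeeegf$gegefffeefgeggg
  rot[16] = eeegf$gegefffeefgeggge
  rot[17] = eegf$gegefffeefgegggee
  rot[18] = egf$gegefffeefgegggeee
  rot[19] = gf$gegefffeefgegggeeee
  rot[20] = f$gegefffeefgegggeeeeg
  rot[21] = $gegefffeefgegggeeeegf
Sorted (with $ < everything):
  sorted[0] = $gegefffeefgegggeeeegf
  sorted[1] = eeeegf$gegefffeefgeggg
  sorted[2] = eeegf$gegefffeefgeggge
  sorted[3] = eefgegggeeeegf$gegefff
  sorted[4] = eegf$gegefffeefgegggee
  sorted[5] = efffeefgegggeeeegf$geg
  sorted[6] = efgegggeeeegf$gegefffe
  sorted[7] = egefffeefgegggeeeegf$g
  sorted[8] = egf$gegefffeefgegggeee
  sorted[9] = egggeeeegf$gegefffeefg
  sorted[10] = f$gegefffeefgegggeeeeg
  sorted[11] = feefgegggeeeegf$gegeff
  sorted[12] = ffeefgegggeeeegf$gegef
  sorted[13] = fffeefgegggeeeegf$gege
  sorted[14] = fgegggeeeegf$gegefffee
  sorted[15] = geeeegf$gegefffeefgegg
  sorted[16] = gefffeefgegggeeeegf$ge
  sorted[17] = gegefffeefgegggeeeegf$
  sorted[18] = gegggeeeegf$gegefffeef
  sorted[19] = gf$gegefffeefgegggeeee
  sorted[20] = ggeeeegf$gegefffeefgeg
  sorted[21] = gggeeeegf$gegefffeefge
sorted[14] = fgegggeeeegf$gegefffee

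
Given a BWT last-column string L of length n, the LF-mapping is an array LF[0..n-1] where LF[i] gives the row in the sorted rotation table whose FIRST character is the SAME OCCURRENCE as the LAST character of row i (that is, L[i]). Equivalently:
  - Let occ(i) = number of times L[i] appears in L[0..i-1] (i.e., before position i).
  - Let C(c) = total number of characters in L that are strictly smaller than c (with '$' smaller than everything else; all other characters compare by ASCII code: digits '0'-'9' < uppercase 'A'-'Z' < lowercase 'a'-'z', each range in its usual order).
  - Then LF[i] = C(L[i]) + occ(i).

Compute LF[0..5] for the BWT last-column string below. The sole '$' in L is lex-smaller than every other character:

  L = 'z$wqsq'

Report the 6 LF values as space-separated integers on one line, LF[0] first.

Answer: 5 0 4 1 3 2

Derivation:
Char counts: '$':1, 'q':2, 's':1, 'w':1, 'z':1
C (first-col start): C('$')=0, C('q')=1, C('s')=3, C('w')=4, C('z')=5
L[0]='z': occ=0, LF[0]=C('z')+0=5+0=5
L[1]='$': occ=0, LF[1]=C('$')+0=0+0=0
L[2]='w': occ=0, LF[2]=C('w')+0=4+0=4
L[3]='q': occ=0, LF[3]=C('q')+0=1+0=1
L[4]='s': occ=0, LF[4]=C('s')+0=3+0=3
L[5]='q': occ=1, LF[5]=C('q')+1=1+1=2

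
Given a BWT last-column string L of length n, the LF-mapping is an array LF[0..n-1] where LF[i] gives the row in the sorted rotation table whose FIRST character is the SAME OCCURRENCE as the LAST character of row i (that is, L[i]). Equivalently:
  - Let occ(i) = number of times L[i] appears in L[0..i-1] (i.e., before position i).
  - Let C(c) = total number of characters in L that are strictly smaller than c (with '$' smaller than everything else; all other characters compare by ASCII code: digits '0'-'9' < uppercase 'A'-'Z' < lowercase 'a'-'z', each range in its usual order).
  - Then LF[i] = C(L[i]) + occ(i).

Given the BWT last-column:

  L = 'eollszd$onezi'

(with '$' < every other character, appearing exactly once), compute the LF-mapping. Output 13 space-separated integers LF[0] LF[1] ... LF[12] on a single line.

Char counts: '$':1, 'd':1, 'e':2, 'i':1, 'l':2, 'n':1, 'o':2, 's':1, 'z':2
C (first-col start): C('$')=0, C('d')=1, C('e')=2, C('i')=4, C('l')=5, C('n')=7, C('o')=8, C('s')=10, C('z')=11
L[0]='e': occ=0, LF[0]=C('e')+0=2+0=2
L[1]='o': occ=0, LF[1]=C('o')+0=8+0=8
L[2]='l': occ=0, LF[2]=C('l')+0=5+0=5
L[3]='l': occ=1, LF[3]=C('l')+1=5+1=6
L[4]='s': occ=0, LF[4]=C('s')+0=10+0=10
L[5]='z': occ=0, LF[5]=C('z')+0=11+0=11
L[6]='d': occ=0, LF[6]=C('d')+0=1+0=1
L[7]='$': occ=0, LF[7]=C('$')+0=0+0=0
L[8]='o': occ=1, LF[8]=C('o')+1=8+1=9
L[9]='n': occ=0, LF[9]=C('n')+0=7+0=7
L[10]='e': occ=1, LF[10]=C('e')+1=2+1=3
L[11]='z': occ=1, LF[11]=C('z')+1=11+1=12
L[12]='i': occ=0, LF[12]=C('i')+0=4+0=4

Answer: 2 8 5 6 10 11 1 0 9 7 3 12 4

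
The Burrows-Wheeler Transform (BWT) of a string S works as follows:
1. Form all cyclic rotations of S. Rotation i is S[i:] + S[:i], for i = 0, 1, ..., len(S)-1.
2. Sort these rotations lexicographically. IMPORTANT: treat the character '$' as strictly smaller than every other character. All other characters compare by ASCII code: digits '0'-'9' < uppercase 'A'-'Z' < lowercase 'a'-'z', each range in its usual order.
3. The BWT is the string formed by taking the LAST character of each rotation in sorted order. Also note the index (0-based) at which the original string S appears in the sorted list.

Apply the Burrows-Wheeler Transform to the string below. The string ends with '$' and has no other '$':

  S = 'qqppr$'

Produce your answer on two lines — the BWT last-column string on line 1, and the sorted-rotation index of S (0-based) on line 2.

All 6 rotations (rotation i = S[i:]+S[:i]):
  rot[0] = qqppr$
  rot[1] = qppr$q
  rot[2] = ppr$qq
  rot[3] = pr$qqp
  rot[4] = r$qqpp
  rot[5] = $qqppr
Sorted (with $ < everything):
  sorted[0] = $qqppr  (last char: 'r')
  sorted[1] = ppr$qq  (last char: 'q')
  sorted[2] = pr$qqp  (last char: 'p')
  sorted[3] = qppr$q  (last char: 'q')
  sorted[4] = qqppr$  (last char: '$')
  sorted[5] = r$qqpp  (last char: 'p')
Last column: rqpq$p
Original string S is at sorted index 4

Answer: rqpq$p
4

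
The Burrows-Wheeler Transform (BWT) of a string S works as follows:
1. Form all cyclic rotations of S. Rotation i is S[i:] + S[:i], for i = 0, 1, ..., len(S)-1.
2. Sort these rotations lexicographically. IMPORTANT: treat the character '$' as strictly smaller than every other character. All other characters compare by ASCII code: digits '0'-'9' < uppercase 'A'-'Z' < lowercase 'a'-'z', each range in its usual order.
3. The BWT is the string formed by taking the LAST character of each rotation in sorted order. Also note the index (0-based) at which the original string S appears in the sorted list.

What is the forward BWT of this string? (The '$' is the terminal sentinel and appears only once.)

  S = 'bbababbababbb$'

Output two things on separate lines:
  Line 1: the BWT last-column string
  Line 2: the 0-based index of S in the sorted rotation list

Answer: bbbbbbbbaab$aa
11

Derivation:
All 14 rotations (rotation i = S[i:]+S[:i]):
  rot[0] = bbababbababbb$
  rot[1] = bababbababbb$b
  rot[2] = ababbababbb$bb
  rot[3] = babbababbb$bba
  rot[4] = abbababbb$bbab
  rot[5] = bbababbb$bbaba
  rot[6] = bababbb$bbabab
  rot[7] = ababbb$bbababb
  rot[8] = babbb$bbababba
  rot[9] = abbb$bbababbab
  rot[10] = bbb$bbababbaba
  rot[11] = bb$bbababbabab
  rot[12] = b$bbababbababb
  rot[13] = $bbababbababbb
Sorted (with $ < everything):
  sorted[0] = $bbababbababbb  (last char: 'b')
  sorted[1] = ababbababbb$bb  (last char: 'b')
  sorted[2] = ababbb$bbababb  (last char: 'b')
  sorted[3] = abbababbb$bbab  (last char: 'b')
  sorted[4] = abbb$bbababbab  (last char: 'b')
  sorted[5] = b$bbababbababb  (last char: 'b')
  sorted[6] = bababbababbb$b  (last char: 'b')
  sorted[7] = bababbb$bbabab  (last char: 'b')
  sorted[8] = babbababbb$bba  (last char: 'a')
  sorted[9] = babbb$bbababba  (last char: 'a')
  sorted[10] = bb$bbababbabab  (last char: 'b')
  sorted[11] = bbababbababbb$  (last char: '$')
  sorted[12] = bbababbb$bbaba  (last char: 'a')
  sorted[13] = bbb$bbababbaba  (last char: 'a')
Last column: bbbbbbbbaab$aa
Original string S is at sorted index 11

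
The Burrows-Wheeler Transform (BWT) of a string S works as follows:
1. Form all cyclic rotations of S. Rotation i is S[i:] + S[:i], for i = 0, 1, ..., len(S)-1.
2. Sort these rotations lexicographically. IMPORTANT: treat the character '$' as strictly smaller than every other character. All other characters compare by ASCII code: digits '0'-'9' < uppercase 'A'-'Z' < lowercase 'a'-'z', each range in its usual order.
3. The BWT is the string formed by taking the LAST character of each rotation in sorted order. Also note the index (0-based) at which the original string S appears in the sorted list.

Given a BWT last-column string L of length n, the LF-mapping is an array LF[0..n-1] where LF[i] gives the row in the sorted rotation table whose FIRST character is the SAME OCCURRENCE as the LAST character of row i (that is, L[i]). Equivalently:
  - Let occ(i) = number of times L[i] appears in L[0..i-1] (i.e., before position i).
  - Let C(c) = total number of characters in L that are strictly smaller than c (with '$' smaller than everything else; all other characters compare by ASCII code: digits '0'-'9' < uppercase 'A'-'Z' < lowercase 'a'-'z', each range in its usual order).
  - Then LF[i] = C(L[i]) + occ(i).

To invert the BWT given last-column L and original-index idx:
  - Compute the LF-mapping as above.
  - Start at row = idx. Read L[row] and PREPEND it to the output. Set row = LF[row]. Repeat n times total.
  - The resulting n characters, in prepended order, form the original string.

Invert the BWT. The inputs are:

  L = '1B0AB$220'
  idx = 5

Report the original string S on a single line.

LF mapping: 3 7 1 6 8 0 4 5 2
Walk LF starting at row 5, prepending L[row]:
  step 1: row=5, L[5]='$', prepend. Next row=LF[5]=0
  step 2: row=0, L[0]='1', prepend. Next row=LF[0]=3
  step 3: row=3, L[3]='A', prepend. Next row=LF[3]=6
  step 4: row=6, L[6]='2', prepend. Next row=LF[6]=4
  step 5: row=4, L[4]='B', prepend. Next row=LF[4]=8
  step 6: row=8, L[8]='0', prepend. Next row=LF[8]=2
  step 7: row=2, L[2]='0', prepend. Next row=LF[2]=1
  step 8: row=1, L[1]='B', prepend. Next row=LF[1]=7
  step 9: row=7, L[7]='2', prepend. Next row=LF[7]=5
Reversed output: 2B00B2A1$

Answer: 2B00B2A1$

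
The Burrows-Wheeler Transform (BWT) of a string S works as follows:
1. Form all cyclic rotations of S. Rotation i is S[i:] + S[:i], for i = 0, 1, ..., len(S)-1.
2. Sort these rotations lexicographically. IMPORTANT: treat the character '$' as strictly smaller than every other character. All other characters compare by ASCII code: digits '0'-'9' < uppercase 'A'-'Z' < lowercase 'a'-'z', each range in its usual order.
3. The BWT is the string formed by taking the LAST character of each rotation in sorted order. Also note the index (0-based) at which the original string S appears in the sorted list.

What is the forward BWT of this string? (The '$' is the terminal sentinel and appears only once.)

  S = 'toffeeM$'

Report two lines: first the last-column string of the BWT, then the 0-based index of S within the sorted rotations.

Answer: Meeffot$
7

Derivation:
All 8 rotations (rotation i = S[i:]+S[:i]):
  rot[0] = toffeeM$
  rot[1] = offeeM$t
  rot[2] = ffeeM$to
  rot[3] = feeM$tof
  rot[4] = eeM$toff
  rot[5] = eM$toffe
  rot[6] = M$toffee
  rot[7] = $toffeeM
Sorted (with $ < everything):
  sorted[0] = $toffeeM  (last char: 'M')
  sorted[1] = M$toffee  (last char: 'e')
  sorted[2] = eM$toffe  (last char: 'e')
  sorted[3] = eeM$toff  (last char: 'f')
  sorted[4] = feeM$tof  (last char: 'f')
  sorted[5] = ffeeM$to  (last char: 'o')
  sorted[6] = offeeM$t  (last char: 't')
  sorted[7] = toffeeM$  (last char: '$')
Last column: Meeffot$
Original string S is at sorted index 7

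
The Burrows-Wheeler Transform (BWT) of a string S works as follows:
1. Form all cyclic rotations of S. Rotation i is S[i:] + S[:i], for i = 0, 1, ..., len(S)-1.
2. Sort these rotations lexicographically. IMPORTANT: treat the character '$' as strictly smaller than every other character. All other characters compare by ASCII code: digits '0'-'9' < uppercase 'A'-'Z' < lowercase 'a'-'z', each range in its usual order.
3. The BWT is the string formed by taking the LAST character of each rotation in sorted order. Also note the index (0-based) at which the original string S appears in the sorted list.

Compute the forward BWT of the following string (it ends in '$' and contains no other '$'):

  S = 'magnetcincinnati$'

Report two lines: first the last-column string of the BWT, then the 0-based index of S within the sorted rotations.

All 17 rotations (rotation i = S[i:]+S[:i]):
  rot[0] = magnetcincinnati$
  rot[1] = agnetcincinnati$m
  rot[2] = gnetcincinnati$ma
  rot[3] = netcincinnati$mag
  rot[4] = etcincinnati$magn
  rot[5] = tcincinnati$magne
  rot[6] = cincinnati$magnet
  rot[7] = incinnati$magnetc
  rot[8] = ncinnati$magnetci
  rot[9] = cinnati$magnetcin
  rot[10] = innati$magnetcinc
  rot[11] = nnati$magnetcinci
  rot[12] = nati$magnetcincin
  rot[13] = ati$magnetcincinn
  rot[14] = ti$magnetcincinna
  rot[15] = i$magnetcincinnat
  rot[16] = $magnetcincinnati
Sorted (with $ < everything):
  sorted[0] = $magnetcincinnati  (last char: 'i')
  sorted[1] = agnetcincinnati$m  (last char: 'm')
  sorted[2] = ati$magnetcincinn  (last char: 'n')
  sorted[3] = cincinnati$magnet  (last char: 't')
  sorted[4] = cinnati$magnetcin  (last char: 'n')
  sorted[5] = etcincinnati$magn  (last char: 'n')
  sorted[6] = gnetcincinnati$ma  (last char: 'a')
  sorted[7] = i$magnetcincinnat  (last char: 't')
  sorted[8] = incinnati$magnetc  (last char: 'c')
  sorted[9] = innati$magnetcinc  (last char: 'c')
  sorted[10] = magnetcincinnati$  (last char: '$')
  sorted[11] = nati$magnetcincin  (last char: 'n')
  sorted[12] = ncinnati$magnetci  (last char: 'i')
  sorted[13] = netcincinnati$mag  (last char: 'g')
  sorted[14] = nnati$magnetcinci  (last char: 'i')
  sorted[15] = tcincinnati$magne  (last char: 'e')
  sorted[16] = ti$magnetcincinna  (last char: 'a')
Last column: imntnnatcc$nigiea
Original string S is at sorted index 10

Answer: imntnnatcc$nigiea
10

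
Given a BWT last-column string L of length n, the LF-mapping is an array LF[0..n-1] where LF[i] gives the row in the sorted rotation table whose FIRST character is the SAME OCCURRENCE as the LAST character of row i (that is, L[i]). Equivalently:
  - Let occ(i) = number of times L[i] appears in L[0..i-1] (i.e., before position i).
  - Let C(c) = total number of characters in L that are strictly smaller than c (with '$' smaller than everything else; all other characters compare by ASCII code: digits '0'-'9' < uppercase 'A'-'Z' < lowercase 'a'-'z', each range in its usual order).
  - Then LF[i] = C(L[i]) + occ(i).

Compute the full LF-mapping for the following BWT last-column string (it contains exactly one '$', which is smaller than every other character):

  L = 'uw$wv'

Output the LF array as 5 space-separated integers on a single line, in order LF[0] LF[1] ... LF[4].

Answer: 1 3 0 4 2

Derivation:
Char counts: '$':1, 'u':1, 'v':1, 'w':2
C (first-col start): C('$')=0, C('u')=1, C('v')=2, C('w')=3
L[0]='u': occ=0, LF[0]=C('u')+0=1+0=1
L[1]='w': occ=0, LF[1]=C('w')+0=3+0=3
L[2]='$': occ=0, LF[2]=C('$')+0=0+0=0
L[3]='w': occ=1, LF[3]=C('w')+1=3+1=4
L[4]='v': occ=0, LF[4]=C('v')+0=2+0=2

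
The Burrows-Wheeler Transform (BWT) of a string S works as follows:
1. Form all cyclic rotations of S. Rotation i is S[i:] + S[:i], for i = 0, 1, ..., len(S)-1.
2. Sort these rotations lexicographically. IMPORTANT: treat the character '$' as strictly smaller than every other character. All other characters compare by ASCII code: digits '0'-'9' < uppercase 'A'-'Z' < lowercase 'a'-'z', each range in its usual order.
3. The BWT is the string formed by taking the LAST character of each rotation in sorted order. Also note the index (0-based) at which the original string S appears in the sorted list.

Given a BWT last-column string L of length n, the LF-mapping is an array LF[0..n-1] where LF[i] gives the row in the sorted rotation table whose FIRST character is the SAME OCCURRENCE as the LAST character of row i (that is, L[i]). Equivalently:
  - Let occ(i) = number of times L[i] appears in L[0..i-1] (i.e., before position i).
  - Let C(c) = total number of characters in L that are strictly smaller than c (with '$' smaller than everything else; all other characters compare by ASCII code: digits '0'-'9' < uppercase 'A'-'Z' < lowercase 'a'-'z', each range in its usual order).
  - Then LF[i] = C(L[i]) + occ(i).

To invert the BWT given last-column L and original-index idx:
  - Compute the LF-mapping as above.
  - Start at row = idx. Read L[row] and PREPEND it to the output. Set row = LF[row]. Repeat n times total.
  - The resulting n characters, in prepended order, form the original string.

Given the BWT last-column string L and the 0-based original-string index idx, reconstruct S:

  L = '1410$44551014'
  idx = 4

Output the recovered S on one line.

LF mapping: 3 7 4 1 0 8 9 11 12 5 2 6 10
Walk LF starting at row 4, prepending L[row]:
  step 1: row=4, L[4]='$', prepend. Next row=LF[4]=0
  step 2: row=0, L[0]='1', prepend. Next row=LF[0]=3
  step 3: row=3, L[3]='0', prepend. Next row=LF[3]=1
  step 4: row=1, L[1]='4', prepend. Next row=LF[1]=7
  step 5: row=7, L[7]='5', prepend. Next row=LF[7]=11
  step 6: row=11, L[11]='1', prepend. Next row=LF[11]=6
  step 7: row=6, L[6]='4', prepend. Next row=LF[6]=9
  step 8: row=9, L[9]='1', prepend. Next row=LF[9]=5
  step 9: row=5, L[5]='4', prepend. Next row=LF[5]=8
  step 10: row=8, L[8]='5', prepend. Next row=LF[8]=12
  step 11: row=12, L[12]='4', prepend. Next row=LF[12]=10
  step 12: row=10, L[10]='0', prepend. Next row=LF[10]=2
  step 13: row=2, L[2]='1', prepend. Next row=LF[2]=4
Reversed output: 104541415401$

Answer: 104541415401$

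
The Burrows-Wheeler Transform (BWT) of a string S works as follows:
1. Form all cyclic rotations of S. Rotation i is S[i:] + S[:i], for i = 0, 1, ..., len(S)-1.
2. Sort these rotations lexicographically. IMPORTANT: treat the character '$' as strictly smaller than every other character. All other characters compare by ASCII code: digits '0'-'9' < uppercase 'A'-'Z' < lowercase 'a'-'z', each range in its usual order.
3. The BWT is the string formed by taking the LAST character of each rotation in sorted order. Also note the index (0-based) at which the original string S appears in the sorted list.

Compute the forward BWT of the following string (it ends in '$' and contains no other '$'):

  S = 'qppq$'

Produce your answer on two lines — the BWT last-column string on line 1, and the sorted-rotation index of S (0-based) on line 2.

Answer: qqpp$
4

Derivation:
All 5 rotations (rotation i = S[i:]+S[:i]):
  rot[0] = qppq$
  rot[1] = ppq$q
  rot[2] = pq$qp
  rot[3] = q$qpp
  rot[4] = $qppq
Sorted (with $ < everything):
  sorted[0] = $qppq  (last char: 'q')
  sorted[1] = ppq$q  (last char: 'q')
  sorted[2] = pq$qp  (last char: 'p')
  sorted[3] = q$qpp  (last char: 'p')
  sorted[4] = qppq$  (last char: '$')
Last column: qqpp$
Original string S is at sorted index 4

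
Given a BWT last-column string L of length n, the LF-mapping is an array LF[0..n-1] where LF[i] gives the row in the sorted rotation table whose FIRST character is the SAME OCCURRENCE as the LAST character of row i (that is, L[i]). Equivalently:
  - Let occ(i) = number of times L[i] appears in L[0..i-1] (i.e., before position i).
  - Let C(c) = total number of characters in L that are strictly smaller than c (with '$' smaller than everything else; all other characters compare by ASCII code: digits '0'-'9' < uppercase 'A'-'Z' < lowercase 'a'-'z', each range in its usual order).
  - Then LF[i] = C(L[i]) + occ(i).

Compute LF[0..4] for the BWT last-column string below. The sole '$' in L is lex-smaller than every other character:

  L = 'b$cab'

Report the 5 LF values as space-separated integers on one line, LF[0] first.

Char counts: '$':1, 'a':1, 'b':2, 'c':1
C (first-col start): C('$')=0, C('a')=1, C('b')=2, C('c')=4
L[0]='b': occ=0, LF[0]=C('b')+0=2+0=2
L[1]='$': occ=0, LF[1]=C('$')+0=0+0=0
L[2]='c': occ=0, LF[2]=C('c')+0=4+0=4
L[3]='a': occ=0, LF[3]=C('a')+0=1+0=1
L[4]='b': occ=1, LF[4]=C('b')+1=2+1=3

Answer: 2 0 4 1 3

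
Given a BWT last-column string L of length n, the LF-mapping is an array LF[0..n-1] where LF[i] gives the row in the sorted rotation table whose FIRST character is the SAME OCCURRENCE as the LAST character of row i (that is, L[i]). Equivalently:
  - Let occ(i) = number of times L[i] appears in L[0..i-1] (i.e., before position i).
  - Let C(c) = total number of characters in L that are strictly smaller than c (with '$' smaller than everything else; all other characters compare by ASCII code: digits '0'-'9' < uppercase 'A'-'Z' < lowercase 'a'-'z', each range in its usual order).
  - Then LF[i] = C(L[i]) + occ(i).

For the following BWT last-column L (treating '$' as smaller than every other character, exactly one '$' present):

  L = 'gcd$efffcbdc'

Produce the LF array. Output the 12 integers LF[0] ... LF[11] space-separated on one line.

Char counts: '$':1, 'b':1, 'c':3, 'd':2, 'e':1, 'f':3, 'g':1
C (first-col start): C('$')=0, C('b')=1, C('c')=2, C('d')=5, C('e')=7, C('f')=8, C('g')=11
L[0]='g': occ=0, LF[0]=C('g')+0=11+0=11
L[1]='c': occ=0, LF[1]=C('c')+0=2+0=2
L[2]='d': occ=0, LF[2]=C('d')+0=5+0=5
L[3]='$': occ=0, LF[3]=C('$')+0=0+0=0
L[4]='e': occ=0, LF[4]=C('e')+0=7+0=7
L[5]='f': occ=0, LF[5]=C('f')+0=8+0=8
L[6]='f': occ=1, LF[6]=C('f')+1=8+1=9
L[7]='f': occ=2, LF[7]=C('f')+2=8+2=10
L[8]='c': occ=1, LF[8]=C('c')+1=2+1=3
L[9]='b': occ=0, LF[9]=C('b')+0=1+0=1
L[10]='d': occ=1, LF[10]=C('d')+1=5+1=6
L[11]='c': occ=2, LF[11]=C('c')+2=2+2=4

Answer: 11 2 5 0 7 8 9 10 3 1 6 4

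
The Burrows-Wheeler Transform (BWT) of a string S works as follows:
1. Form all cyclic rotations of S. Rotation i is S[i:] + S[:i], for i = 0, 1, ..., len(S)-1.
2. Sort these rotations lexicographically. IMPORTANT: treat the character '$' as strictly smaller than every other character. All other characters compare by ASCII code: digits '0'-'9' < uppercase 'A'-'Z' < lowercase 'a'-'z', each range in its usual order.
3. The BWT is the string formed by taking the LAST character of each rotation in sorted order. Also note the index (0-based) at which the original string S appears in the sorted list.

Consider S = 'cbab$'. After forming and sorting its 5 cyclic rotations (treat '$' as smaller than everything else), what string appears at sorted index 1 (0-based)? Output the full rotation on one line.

Answer: ab$cb

Derivation:
All 5 rotations (rotation i = S[i:]+S[:i]):
  rot[0] = cbab$
  rot[1] = bab$c
  rot[2] = ab$cb
  rot[3] = b$cba
  rot[4] = $cbab
Sorted (with $ < everything):
  sorted[0] = $cbab
  sorted[1] = ab$cb
  sorted[2] = b$cba
  sorted[3] = bab$c
  sorted[4] = cbab$
sorted[1] = ab$cb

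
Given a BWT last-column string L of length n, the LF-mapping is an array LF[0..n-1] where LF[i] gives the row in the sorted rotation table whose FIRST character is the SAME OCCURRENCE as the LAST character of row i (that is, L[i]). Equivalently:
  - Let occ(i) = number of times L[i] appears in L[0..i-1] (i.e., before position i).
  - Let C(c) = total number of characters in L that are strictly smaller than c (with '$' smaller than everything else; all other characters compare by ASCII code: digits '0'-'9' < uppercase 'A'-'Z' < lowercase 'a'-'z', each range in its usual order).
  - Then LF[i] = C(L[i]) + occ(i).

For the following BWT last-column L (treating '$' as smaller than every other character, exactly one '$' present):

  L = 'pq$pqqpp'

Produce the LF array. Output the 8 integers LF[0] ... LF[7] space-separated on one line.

Answer: 1 5 0 2 6 7 3 4

Derivation:
Char counts: '$':1, 'p':4, 'q':3
C (first-col start): C('$')=0, C('p')=1, C('q')=5
L[0]='p': occ=0, LF[0]=C('p')+0=1+0=1
L[1]='q': occ=0, LF[1]=C('q')+0=5+0=5
L[2]='$': occ=0, LF[2]=C('$')+0=0+0=0
L[3]='p': occ=1, LF[3]=C('p')+1=1+1=2
L[4]='q': occ=1, LF[4]=C('q')+1=5+1=6
L[5]='q': occ=2, LF[5]=C('q')+2=5+2=7
L[6]='p': occ=2, LF[6]=C('p')+2=1+2=3
L[7]='p': occ=3, LF[7]=C('p')+3=1+3=4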